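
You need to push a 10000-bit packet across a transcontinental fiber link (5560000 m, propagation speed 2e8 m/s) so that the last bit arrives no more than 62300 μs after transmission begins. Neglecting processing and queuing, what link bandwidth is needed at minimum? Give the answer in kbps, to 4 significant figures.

289.9 kbps

Propagation delay = 5560000 / 200000000 = 27800 μs.
Transmission budget = 62300 − 27800 = 34500 μs.
R ≥ L / t_tx = 10000 bits / 0.0345 s = 289.9 kbps.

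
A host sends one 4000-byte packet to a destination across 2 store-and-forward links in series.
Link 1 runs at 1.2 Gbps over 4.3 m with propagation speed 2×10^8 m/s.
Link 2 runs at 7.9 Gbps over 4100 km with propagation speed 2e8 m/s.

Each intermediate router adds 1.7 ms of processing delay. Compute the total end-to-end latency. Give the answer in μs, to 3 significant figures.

L = 4000 × 8 = 32000 bits.
Transmission delays (L/R per hop): 26.6667, 4.05063 μs; sum = 30.7173 μs.
Propagation delays (d/s per hop): 0.0215, 20500 μs; sum = 20500 μs.
Processing at 1 router(s): 1 × 1.7 ms = 1700 μs.
End-to-end = 22200 μs.

22200 μs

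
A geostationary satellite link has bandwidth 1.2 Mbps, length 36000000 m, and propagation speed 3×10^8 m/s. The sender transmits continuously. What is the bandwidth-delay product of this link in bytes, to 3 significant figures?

18000 bytes

Propagation delay = 36000000 / 300000000 = 0.12 s.
BDP = R × t_prop = 1200000 × 0.12 = 144000 bits.
In bytes: 144000/8 = 18000 bytes.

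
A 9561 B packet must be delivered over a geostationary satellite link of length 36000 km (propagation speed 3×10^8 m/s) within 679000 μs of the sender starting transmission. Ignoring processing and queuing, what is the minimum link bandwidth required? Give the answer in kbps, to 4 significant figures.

L = 76488 bits.
Propagation delay = 36000000 / 300000000 = 120000 μs.
Transmission budget = 679000 − 120000 = 559000 μs.
R ≥ L / t_tx = 76488 bits / 0.559 s = 136.8 kbps.

136.8 kbps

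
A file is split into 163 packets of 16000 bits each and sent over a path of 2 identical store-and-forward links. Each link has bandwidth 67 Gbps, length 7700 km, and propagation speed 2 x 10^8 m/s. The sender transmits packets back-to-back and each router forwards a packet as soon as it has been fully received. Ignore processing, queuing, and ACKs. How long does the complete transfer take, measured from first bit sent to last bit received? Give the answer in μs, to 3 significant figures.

77000 μs

Per-hop transmission t_tx = L/R = 16000/67000000000 = 0.238806 μs.
Per-hop propagation t_prop = 7700000/200000000 = 38500 μs.
Pipeline fill: first packet needs 2·t_tx to clear all hops; remaining 162 packets each add one t_tx.
Total = (2+163-1)·t_tx + 2·t_prop = 164·0.238806 + 2·38500 = 77000 μs.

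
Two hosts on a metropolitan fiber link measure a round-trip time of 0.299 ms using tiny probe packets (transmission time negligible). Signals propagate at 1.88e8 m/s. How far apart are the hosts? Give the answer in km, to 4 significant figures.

One-way propagation = RTT/2 = 0.1495 ms.
d = s × t = 188000000 × 0.0001495 = 28.11 km.

28.11 km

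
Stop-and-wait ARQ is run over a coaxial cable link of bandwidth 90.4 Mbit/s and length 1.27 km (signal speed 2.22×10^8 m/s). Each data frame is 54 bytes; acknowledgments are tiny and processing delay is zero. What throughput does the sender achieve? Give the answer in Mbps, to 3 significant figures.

26.6 Mbps

t_tx = L/R = 432/90400000 = 4.77876e-06 s.
t_prop = 1270/2.22e+08 = 5.72072e-06 s; RTT = 1.14414e-05 s.
Cycle = t_tx + RTT = 1.62202e-05 s.
Throughput = L / cycle = 432 / 1.62202e-05 = 26.6 Mbps.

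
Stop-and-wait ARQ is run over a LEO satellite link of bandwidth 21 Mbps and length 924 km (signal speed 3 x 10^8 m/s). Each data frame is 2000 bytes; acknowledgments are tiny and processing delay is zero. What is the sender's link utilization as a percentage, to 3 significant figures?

11.0 %

t_tx = L/R = 16000/21000000 = 0.000761905 s.
t_prop = 924000/300000000 = 0.00308 s; RTT = 0.00616 s.
Cycle = t_tx + RTT = 0.0069219 s.
Utilization = t_tx / cycle = 0.000761905/0.0069219 = 11.0 %.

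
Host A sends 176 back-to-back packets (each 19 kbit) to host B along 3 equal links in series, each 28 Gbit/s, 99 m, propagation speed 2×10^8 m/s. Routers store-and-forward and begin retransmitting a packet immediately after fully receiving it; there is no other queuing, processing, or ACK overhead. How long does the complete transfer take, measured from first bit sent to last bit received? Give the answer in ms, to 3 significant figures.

0.122 ms

Per-hop transmission t_tx = L/R = 19000/28000000000 = 0.000678571 ms.
Per-hop propagation t_prop = 99/200000000 = 0.000495 ms.
Pipeline fill: first packet needs 3·t_tx to clear all hops; remaining 175 packets each add one t_tx.
Total = (3+176-1)·t_tx + 3·t_prop = 178·0.000678571 + 3·0.000495 = 0.122 ms.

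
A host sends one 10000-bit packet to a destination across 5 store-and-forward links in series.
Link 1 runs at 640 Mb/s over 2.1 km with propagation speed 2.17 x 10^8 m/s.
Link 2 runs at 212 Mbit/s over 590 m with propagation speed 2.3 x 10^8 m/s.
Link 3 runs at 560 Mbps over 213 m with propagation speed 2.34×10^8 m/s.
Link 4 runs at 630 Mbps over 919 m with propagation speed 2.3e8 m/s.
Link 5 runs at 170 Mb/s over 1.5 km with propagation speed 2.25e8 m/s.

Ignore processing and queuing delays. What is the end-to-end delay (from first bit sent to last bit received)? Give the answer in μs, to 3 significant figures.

Transmission delays (L/R per hop): 15.625, 47.1698, 17.8571, 15.873, 58.8235 μs; sum = 155.348 μs.
Propagation delays (d/s per hop): 9.67742, 2.56522, 0.910256, 3.99565, 6.66667 μs; sum = 23.8152 μs.
End-to-end = 179 μs.

179 μs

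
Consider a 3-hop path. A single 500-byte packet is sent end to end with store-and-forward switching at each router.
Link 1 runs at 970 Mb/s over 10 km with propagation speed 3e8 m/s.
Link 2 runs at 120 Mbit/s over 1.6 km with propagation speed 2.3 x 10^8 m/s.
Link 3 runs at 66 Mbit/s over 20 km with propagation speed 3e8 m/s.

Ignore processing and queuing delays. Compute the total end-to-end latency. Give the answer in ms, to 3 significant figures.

L = 500 × 8 = 4000 bits.
Transmission delays (L/R per hop): 0.00412371, 0.0333333, 0.0606061 ms; sum = 0.0980631 ms.
Propagation delays (d/s per hop): 0.0333333, 0.00695652, 0.0666667 ms; sum = 0.106957 ms.
End-to-end = 0.205 ms.

0.205 ms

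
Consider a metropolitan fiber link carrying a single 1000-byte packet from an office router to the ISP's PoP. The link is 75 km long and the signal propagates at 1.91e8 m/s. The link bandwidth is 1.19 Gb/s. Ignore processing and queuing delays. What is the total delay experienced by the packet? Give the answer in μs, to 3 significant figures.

L = 1000 × 8 = 8000 bits.
Transmission delay = L/R = 8000 / 1190000000 = 6.72269 μs.
Propagation delay = d/s = 75000 m / 191000000 m/s = 392.67 μs.
Total = 399 μs.

399 μs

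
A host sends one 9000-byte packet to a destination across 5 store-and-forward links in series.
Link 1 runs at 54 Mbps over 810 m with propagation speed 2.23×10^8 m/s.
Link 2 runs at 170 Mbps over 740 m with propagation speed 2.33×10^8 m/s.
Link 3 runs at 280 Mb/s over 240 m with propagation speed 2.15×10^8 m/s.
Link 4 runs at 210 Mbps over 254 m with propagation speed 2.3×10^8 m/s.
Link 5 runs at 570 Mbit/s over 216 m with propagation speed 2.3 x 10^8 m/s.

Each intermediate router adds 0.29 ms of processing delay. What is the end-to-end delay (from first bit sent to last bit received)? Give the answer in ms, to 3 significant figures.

3.65 ms

L = 9000 × 8 = 72000 bits.
Transmission delays (L/R per hop): 1.33333, 0.423529, 0.257143, 0.342857, 0.126316 ms; sum = 2.48318 ms.
Propagation delays (d/s per hop): 0.00363229, 0.00317597, 0.00111628, 0.00110435, 0.00093913 ms; sum = 0.00996801 ms.
Processing at 4 router(s): 4 × 0.29 ms = 1.16 ms.
End-to-end = 3.65 ms.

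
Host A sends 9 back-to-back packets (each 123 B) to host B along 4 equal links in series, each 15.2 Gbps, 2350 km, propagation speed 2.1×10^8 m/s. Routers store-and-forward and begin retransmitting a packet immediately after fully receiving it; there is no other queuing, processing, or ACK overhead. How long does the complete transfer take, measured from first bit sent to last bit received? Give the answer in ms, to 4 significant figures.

44.76 ms

Per-hop transmission t_tx = L/R = 984/15200000000 = 6.47368e-05 ms.
Per-hop propagation t_prop = 2350000/210000000 = 11.1905 ms.
Pipeline fill: first packet needs 4·t_tx to clear all hops; remaining 8 packets each add one t_tx.
Total = (4+9-1)·t_tx + 4·t_prop = 12·6.47368e-05 + 4·11.1905 = 44.76 ms.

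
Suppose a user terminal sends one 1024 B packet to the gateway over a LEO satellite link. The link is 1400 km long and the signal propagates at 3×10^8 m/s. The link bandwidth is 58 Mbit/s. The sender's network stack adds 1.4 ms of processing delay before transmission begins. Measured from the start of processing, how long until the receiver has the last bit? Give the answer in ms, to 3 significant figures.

6.21 ms

L = 1024 × 8 = 8192 bits.
Transmission delay = L/R = 8192 / 58000000 = 0.141241 ms.
Propagation delay = d/s = 1400000 m / 300000000 m/s = 4.66667 ms.
Plus processing delay 1.4 ms = 1.4 ms.
Total = 6.21 ms.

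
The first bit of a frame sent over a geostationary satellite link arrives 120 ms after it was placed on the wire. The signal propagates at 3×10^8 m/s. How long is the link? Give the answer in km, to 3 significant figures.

d = s × t_prop = 300000000 × 0.12 = 36000 km.

36000 km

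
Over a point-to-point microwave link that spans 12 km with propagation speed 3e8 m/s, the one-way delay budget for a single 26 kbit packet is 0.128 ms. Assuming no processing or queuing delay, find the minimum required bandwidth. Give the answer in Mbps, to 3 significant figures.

Propagation delay = 12000 / 300000000 = 0.04 ms.
Transmission budget = 0.128 − 0.04 = 0.088 ms.
R ≥ L / t_tx = 26000 bits / 8.8e-05 s = 295 Mbps.

295 Mbps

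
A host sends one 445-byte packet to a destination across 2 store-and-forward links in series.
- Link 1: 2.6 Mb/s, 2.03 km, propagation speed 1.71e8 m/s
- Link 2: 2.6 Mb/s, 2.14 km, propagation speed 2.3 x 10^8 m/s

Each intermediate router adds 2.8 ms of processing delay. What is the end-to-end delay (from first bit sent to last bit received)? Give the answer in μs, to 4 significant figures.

L = 445 × 8 = 3560 bits.
Transmission delay per hop = L/R = 3560/2600000 = 1369.23 μs; 2 hops → 2738.46 μs.
Propagation delays (d/s per hop): 11.8713, 9.30435 μs; sum = 21.1757 μs.
Processing at 1 router(s): 1 × 2.8 ms = 2800 μs.
End-to-end = 5560 μs.

5560 μs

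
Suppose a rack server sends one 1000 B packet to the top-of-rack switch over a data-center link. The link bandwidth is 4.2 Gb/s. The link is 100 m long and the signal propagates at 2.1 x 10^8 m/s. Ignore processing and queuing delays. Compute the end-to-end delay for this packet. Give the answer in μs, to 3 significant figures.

2.38 μs

L = 1000 × 8 = 8000 bits.
Transmission delay = L/R = 8000 / 4200000000 = 1.90476 μs.
Propagation delay = d/s = 100 m / 210000000 m/s = 0.47619 μs.
Total = 2.38 μs.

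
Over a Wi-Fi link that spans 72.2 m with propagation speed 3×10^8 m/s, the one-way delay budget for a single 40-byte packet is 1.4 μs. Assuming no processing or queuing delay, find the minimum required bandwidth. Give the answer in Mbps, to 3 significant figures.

L = 320 bits.
Propagation delay = 72.2 / 300000000 = 0.240667 μs.
Transmission budget = 1.4 − 0.240667 = 1.15933 μs.
R ≥ L / t_tx = 320 bits / 1.15933e-06 s = 276 Mbps.

276 Mbps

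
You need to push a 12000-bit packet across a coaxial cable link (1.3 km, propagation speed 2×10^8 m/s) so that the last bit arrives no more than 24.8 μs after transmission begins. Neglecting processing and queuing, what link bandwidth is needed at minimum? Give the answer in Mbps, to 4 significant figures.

655.7 Mbps

Propagation delay = 1300 / 200000000 = 6.5 μs.
Transmission budget = 24.8 − 6.5 = 18.3 μs.
R ≥ L / t_tx = 12000 bits / 1.83e-05 s = 655.7 Mbps.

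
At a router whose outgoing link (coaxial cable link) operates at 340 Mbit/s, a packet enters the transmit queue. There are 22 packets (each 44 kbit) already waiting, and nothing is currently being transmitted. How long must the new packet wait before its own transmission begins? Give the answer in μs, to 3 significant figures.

2850 μs

Each queued packet: L/R = 44000/340000000 = 129.412 μs.
22 queued → 2847.06 μs.
Queuing delay = 2850 μs.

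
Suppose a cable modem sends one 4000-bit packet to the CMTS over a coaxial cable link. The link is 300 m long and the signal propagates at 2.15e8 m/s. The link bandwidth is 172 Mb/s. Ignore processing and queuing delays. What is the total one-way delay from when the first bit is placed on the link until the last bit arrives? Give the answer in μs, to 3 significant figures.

Transmission delay = L/R = 4000 / 172000000 = 23.2558 μs.
Propagation delay = d/s = 300 m / 215000000 m/s = 1.39535 μs.
Total = 24.7 μs.

24.7 μs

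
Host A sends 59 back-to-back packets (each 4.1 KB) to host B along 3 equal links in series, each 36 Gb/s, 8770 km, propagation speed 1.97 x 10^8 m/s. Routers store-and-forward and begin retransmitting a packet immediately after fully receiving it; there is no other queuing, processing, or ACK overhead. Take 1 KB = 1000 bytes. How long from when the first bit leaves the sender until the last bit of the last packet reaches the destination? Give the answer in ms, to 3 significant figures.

Per-hop transmission t_tx = L/R = 32800/36000000000 = 0.000911111 ms.
Per-hop propagation t_prop = 8770000/197000000 = 44.5178 ms.
Pipeline fill: first packet needs 3·t_tx to clear all hops; remaining 58 packets each add one t_tx.
Total = (3+59-1)·t_tx + 3·t_prop = 61·0.000911111 + 3·44.5178 = 134 ms.

134 ms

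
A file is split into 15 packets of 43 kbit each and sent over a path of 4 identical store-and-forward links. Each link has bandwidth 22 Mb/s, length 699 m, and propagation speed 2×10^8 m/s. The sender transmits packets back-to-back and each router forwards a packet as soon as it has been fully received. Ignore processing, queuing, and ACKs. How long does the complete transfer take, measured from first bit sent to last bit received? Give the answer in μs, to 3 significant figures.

Per-hop transmission t_tx = L/R = 43000/22000000 = 1954.55 μs.
Per-hop propagation t_prop = 699/200000000 = 3.495 μs.
Pipeline fill: first packet needs 4·t_tx to clear all hops; remaining 14 packets each add one t_tx.
Total = (4+15-1)·t_tx + 4·t_prop = 18·1954.55 + 4·3.495 = 35200 μs.

35200 μs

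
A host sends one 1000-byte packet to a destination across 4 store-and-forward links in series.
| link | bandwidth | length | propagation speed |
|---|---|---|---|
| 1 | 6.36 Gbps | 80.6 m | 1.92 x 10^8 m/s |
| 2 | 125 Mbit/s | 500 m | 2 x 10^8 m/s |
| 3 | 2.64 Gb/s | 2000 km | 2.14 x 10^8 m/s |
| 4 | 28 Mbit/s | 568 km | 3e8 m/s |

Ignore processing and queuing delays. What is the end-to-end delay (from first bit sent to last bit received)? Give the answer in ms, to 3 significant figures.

11.6 ms

L = 1000 × 8 = 8000 bits.
Transmission delays (L/R per hop): 0.00125786, 0.064, 0.0030303, 0.285714 ms; sum = 0.354002 ms.
Propagation delays (d/s per hop): 0.000419792, 0.0025, 9.34579, 1.89333 ms; sum = 11.242 ms.
End-to-end = 11.6 ms.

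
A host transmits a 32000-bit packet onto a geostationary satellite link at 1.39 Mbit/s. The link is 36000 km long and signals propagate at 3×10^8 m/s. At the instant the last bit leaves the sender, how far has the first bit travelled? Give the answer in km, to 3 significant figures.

6910 km

t_tx = L/R = 32000/1390000 = 0.0230216 s.
Distance = s × t_tx = 300000000 × 0.0230216 = 6910 km.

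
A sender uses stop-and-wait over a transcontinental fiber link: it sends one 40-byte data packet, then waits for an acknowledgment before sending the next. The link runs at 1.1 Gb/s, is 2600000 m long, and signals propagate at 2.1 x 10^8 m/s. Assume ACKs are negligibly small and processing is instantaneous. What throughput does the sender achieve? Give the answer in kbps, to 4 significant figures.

12.92 kbps

t_tx = L/R = 320/1100000000 = 2.90909e-07 s.
t_prop = 2600000/210000000 = 0.012381 s; RTT = 0.0247619 s.
Cycle = t_tx + RTT = 0.0247622 s.
Throughput = L / cycle = 320 / 0.0247622 = 12.92 kbps.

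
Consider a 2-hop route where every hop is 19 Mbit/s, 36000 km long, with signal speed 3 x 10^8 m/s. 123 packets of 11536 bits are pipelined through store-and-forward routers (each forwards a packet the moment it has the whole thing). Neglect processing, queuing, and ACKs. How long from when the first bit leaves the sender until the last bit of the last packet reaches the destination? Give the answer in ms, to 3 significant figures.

315 ms

Per-hop transmission t_tx = L/R = 11536/19000000 = 0.607158 ms.
Per-hop propagation t_prop = 36000000/300000000 = 120 ms.
Pipeline fill: first packet needs 2·t_tx to clear all hops; remaining 122 packets each add one t_tx.
Total = (2+123-1)·t_tx + 2·t_prop = 124·0.607158 + 2·120 = 315 ms.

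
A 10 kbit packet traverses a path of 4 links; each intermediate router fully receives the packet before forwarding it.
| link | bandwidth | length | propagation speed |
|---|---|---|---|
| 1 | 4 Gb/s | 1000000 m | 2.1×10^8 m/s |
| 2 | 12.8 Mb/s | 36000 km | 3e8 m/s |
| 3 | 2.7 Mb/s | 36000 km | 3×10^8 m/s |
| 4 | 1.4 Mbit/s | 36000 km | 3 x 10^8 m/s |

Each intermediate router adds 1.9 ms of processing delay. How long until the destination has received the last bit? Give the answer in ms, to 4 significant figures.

L = 10000 bits.
Transmission delays (L/R per hop): 0.0025, 0.78125, 3.7037, 7.14286 ms; sum = 11.6303 ms.
Propagation delays (d/s per hop): 4.7619, 120, 120, 120 ms; sum = 364.762 ms.
Processing at 3 router(s): 3 × 1.9 ms = 5.7 ms.
End-to-end = 382.1 ms.

382.1 ms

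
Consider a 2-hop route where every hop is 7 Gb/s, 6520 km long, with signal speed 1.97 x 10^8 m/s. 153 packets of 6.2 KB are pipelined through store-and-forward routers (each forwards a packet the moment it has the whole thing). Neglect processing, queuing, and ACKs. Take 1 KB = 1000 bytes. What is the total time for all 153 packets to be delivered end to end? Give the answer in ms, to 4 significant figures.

67.28 ms

Per-hop transmission t_tx = L/R = 49600/7000000000 = 0.00708571 ms.
Per-hop propagation t_prop = 6520000/197000000 = 33.0964 ms.
Pipeline fill: first packet needs 2·t_tx to clear all hops; remaining 152 packets each add one t_tx.
Total = (2+153-1)·t_tx + 2·t_prop = 154·0.00708571 + 2·33.0964 = 67.28 ms.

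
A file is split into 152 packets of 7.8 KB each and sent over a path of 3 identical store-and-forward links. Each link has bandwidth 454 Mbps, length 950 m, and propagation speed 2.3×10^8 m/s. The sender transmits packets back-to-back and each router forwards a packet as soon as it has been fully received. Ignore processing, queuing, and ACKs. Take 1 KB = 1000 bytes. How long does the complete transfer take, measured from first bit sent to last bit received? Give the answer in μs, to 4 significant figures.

21180 μs

Per-hop transmission t_tx = L/R = 62400/454000000 = 137.445 μs.
Per-hop propagation t_prop = 950/2.3e+08 = 4.13043 μs.
Pipeline fill: first packet needs 3·t_tx to clear all hops; remaining 151 packets each add one t_tx.
Total = (3+152-1)·t_tx + 3·t_prop = 154·137.445 + 3·4.13043 = 21180 μs.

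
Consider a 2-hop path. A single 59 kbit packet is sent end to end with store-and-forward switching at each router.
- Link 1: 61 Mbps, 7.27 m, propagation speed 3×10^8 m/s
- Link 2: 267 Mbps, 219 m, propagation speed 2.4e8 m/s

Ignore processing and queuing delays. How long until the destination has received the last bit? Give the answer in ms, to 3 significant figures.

1.19 ms

L = 59000 bits.
Transmission delays (L/R per hop): 0.967213, 0.220974 ms; sum = 1.18819 ms.
Propagation delays (d/s per hop): 2.42333e-05, 0.0009125 ms; sum = 0.000936733 ms.
End-to-end = 1.19 ms.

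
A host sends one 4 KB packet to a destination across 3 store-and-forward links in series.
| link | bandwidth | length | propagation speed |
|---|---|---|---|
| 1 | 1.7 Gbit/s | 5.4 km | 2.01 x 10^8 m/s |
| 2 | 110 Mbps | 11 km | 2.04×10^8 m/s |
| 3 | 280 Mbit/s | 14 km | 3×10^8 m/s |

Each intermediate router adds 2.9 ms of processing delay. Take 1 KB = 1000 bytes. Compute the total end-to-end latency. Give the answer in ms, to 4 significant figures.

6.351 ms

L = 32000 bits.
Transmission delays (L/R per hop): 0.0188235, 0.290909, 0.114286 ms; sum = 0.424018 ms.
Propagation delays (d/s per hop): 0.0268657, 0.0539216, 0.0466667 ms; sum = 0.127454 ms.
Processing at 2 router(s): 2 × 2.9 ms = 5.8 ms.
End-to-end = 6.351 ms.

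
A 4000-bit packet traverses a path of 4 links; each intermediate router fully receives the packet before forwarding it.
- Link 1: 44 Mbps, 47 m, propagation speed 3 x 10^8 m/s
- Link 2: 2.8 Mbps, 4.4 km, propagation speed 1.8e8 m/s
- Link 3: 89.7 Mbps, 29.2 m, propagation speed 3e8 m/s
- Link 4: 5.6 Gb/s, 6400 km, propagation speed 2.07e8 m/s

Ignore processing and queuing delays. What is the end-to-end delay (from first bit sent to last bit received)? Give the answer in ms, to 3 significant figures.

Transmission delays (L/R per hop): 0.0909091, 1.42857, 0.0445931, 0.000714286 ms; sum = 1.56479 ms.
Propagation delays (d/s per hop): 0.000156667, 0.0244444, 9.73333e-05, 30.9179 ms; sum = 30.9426 ms.
End-to-end = 32.5 ms.

32.5 ms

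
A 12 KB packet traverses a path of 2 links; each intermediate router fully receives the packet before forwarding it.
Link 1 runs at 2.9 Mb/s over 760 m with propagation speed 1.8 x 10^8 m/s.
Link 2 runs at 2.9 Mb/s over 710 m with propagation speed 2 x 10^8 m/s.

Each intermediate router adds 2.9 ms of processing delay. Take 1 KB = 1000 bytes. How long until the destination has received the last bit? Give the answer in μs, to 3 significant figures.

69100 μs

L = 96000 bits.
Transmission delay per hop = L/R = 96000/2900000 = 33103.4 μs; 2 hops → 66206.9 μs.
Propagation delays (d/s per hop): 4.22222, 3.55 μs; sum = 7.77222 μs.
Processing at 1 router(s): 1 × 2.9 ms = 2900 μs.
End-to-end = 69100 μs.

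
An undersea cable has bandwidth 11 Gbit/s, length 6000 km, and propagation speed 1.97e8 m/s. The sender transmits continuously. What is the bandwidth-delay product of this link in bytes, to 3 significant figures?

Propagation delay = 6000000 / 197000000 = 0.0304569 s.
BDP = R × t_prop = 11000000000 × 0.0304569 = 335025000 bits.
In bytes: 335025000/8 = 41900000 bytes.

41900000 bytes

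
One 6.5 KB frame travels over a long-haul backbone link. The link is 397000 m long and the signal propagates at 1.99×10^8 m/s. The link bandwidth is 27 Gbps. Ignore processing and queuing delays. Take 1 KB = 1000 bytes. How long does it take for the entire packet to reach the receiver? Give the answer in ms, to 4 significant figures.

1.997 ms

L = 52000 bits.
Transmission delay = L/R = 52000 / 27000000000 = 0.00192593 ms.
Propagation delay = d/s = 397000 m / 199000000 m/s = 1.99497 ms.
Total = 1.997 ms.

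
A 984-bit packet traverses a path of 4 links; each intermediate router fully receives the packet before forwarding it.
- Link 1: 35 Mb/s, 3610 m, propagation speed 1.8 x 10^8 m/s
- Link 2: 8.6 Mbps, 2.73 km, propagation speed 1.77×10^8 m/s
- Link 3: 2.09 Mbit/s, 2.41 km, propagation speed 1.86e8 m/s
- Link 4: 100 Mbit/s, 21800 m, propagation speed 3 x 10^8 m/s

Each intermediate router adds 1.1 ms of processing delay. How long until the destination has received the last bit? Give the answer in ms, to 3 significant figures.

Transmission delays (L/R per hop): 0.0281143, 0.114419, 0.470813, 0.00984 ms; sum = 0.623186 ms.
Propagation delays (d/s per hop): 0.0200556, 0.0154237, 0.012957, 0.0726667 ms; sum = 0.121103 ms.
Processing at 3 router(s): 3 × 1.1 ms = 3.3 ms.
End-to-end = 4.04 ms.

4.04 ms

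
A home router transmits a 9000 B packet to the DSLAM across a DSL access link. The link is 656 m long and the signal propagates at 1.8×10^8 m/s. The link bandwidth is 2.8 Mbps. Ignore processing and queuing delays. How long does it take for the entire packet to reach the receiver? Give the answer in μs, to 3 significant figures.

25700 μs

L = 9000 × 8 = 72000 bits.
Transmission delay = L/R = 72000 / 2800000 = 25714.3 μs.
Propagation delay = d/s = 656 m / 180000000 m/s = 3.64444 μs.
Total = 25700 μs.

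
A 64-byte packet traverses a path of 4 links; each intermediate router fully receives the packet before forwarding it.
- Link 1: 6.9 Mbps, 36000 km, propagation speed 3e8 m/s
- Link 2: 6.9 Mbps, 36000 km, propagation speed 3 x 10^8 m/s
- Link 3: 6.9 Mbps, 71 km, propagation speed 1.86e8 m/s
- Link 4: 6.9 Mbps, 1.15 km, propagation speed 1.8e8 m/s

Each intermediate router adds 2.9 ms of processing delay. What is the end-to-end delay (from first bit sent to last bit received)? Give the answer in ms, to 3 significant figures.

L = 64 × 8 = 512 bits.
Transmission delay per hop = L/R = 512/6900000 = 0.0742029 ms; 4 hops → 0.296812 ms.
Propagation delays (d/s per hop): 120, 120, 0.38172, 0.00638889 ms; sum = 240.388 ms.
Processing at 3 router(s): 3 × 2.9 ms = 8.7 ms.
End-to-end = 249 ms.

249 ms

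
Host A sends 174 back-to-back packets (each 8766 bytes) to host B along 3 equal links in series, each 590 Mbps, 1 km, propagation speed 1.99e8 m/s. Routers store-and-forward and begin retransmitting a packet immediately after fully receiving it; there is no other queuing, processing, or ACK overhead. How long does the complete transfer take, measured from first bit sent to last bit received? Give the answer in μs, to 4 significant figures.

20930 μs

Per-hop transmission t_tx = L/R = 70128/590000000 = 118.861 μs.
Per-hop propagation t_prop = 1000/199000000 = 5.02513 μs.
Pipeline fill: first packet needs 3·t_tx to clear all hops; remaining 173 packets each add one t_tx.
Total = (3+174-1)·t_tx + 3·t_prop = 176·118.861 + 3·5.02513 = 20930 μs.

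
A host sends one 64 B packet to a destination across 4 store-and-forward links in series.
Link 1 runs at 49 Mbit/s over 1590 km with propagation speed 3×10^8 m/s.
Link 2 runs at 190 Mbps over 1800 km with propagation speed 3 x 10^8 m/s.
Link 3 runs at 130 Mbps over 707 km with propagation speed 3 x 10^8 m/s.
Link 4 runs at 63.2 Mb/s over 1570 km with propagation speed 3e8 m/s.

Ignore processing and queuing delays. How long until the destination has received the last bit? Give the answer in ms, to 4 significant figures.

18.92 ms

L = 64 × 8 = 512 bits.
Transmission delays (L/R per hop): 0.010449, 0.00269474, 0.00393846, 0.00810127 ms; sum = 0.0251834 ms.
Propagation delays (d/s per hop): 5.3, 6, 2.35667, 5.23333 ms; sum = 18.89 ms.
End-to-end = 18.92 ms.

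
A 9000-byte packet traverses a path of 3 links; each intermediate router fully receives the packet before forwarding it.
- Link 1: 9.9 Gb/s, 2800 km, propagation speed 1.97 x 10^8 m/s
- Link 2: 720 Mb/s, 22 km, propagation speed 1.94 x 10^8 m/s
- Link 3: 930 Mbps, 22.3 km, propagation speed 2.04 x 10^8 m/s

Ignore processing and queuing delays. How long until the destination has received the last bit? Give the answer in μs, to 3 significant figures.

14600 μs

L = 9000 × 8 = 72000 bits.
Transmission delays (L/R per hop): 7.27273, 100, 77.4194 μs; sum = 184.692 μs.
Propagation delays (d/s per hop): 14213.2, 113.402, 109.314 μs; sum = 14435.9 μs.
End-to-end = 14600 μs.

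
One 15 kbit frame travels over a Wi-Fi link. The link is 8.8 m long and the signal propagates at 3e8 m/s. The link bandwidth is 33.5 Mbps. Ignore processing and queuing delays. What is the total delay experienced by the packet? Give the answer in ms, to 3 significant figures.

0.448 ms

L = 15000 bits.
Transmission delay = L/R = 15000 / 33500000 = 0.447761 ms.
Propagation delay = d/s = 8.8 m / 300000000 m/s = 2.93333e-05 ms.
Total = 0.448 ms.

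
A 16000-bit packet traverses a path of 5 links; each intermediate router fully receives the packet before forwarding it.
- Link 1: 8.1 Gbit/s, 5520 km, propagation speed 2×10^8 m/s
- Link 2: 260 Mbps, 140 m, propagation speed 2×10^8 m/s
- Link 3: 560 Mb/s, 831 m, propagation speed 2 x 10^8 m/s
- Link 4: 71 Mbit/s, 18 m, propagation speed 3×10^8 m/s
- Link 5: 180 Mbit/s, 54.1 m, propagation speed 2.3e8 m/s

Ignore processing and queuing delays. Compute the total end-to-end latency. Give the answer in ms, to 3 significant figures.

Transmission delays (L/R per hop): 0.00197531, 0.0615385, 0.0285714, 0.225352, 0.0888889 ms; sum = 0.406326 ms.
Propagation delays (d/s per hop): 27.6, 0.0007, 0.004155, 6e-05, 0.000235217 ms; sum = 27.6052 ms.
End-to-end = 28.0 ms.

28.0 ms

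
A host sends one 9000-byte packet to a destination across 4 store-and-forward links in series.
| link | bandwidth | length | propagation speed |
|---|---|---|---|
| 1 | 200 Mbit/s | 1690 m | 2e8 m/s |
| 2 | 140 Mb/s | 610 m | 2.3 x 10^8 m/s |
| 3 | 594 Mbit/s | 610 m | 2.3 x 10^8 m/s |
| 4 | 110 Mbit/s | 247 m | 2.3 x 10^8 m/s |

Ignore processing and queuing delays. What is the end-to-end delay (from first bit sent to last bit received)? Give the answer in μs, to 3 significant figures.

L = 9000 × 8 = 72000 bits.
Transmission delays (L/R per hop): 360, 514.286, 121.212, 654.545 μs; sum = 1650.04 μs.
Propagation delays (d/s per hop): 8.45, 2.65217, 2.65217, 1.07391 μs; sum = 14.8283 μs.
End-to-end = 1660 μs.

1660 μs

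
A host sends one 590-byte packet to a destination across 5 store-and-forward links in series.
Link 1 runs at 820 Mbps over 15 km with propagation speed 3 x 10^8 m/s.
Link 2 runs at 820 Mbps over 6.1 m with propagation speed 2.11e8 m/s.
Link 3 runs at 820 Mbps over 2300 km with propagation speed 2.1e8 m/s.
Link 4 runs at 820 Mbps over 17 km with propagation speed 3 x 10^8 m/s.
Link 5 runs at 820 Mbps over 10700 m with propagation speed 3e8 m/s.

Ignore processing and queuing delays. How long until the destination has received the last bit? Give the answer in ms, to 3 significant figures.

L = 590 × 8 = 4720 bits.
Transmission delay per hop = L/R = 4720/820000000 = 0.0057561 ms; 5 hops → 0.0287805 ms.
Propagation delays (d/s per hop): 0.05, 2.891e-05, 10.9524, 0.0566667, 0.0356667 ms; sum = 11.0947 ms.
End-to-end = 11.1 ms.

11.1 ms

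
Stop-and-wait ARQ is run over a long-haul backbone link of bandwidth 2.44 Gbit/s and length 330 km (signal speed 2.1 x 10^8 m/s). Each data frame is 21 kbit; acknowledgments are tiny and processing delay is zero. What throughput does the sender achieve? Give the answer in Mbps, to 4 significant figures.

t_tx = L/R = 21000/2440000000 = 8.60656e-06 s.
t_prop = 330000/210000000 = 0.00157143 s; RTT = 0.00314286 s.
Cycle = t_tx + RTT = 0.00315146 s.
Throughput = L / cycle = 21000 / 0.00315146 = 6.664 Mbps.

6.664 Mbps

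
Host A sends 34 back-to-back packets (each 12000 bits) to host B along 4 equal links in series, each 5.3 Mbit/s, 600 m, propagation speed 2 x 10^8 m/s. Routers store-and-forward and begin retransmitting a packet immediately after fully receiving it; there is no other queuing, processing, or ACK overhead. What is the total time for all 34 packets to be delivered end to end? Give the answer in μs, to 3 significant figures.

83800 μs

Per-hop transmission t_tx = L/R = 12000/5300000 = 2264.15 μs.
Per-hop propagation t_prop = 600/200000000 = 3 μs.
Pipeline fill: first packet needs 4·t_tx to clear all hops; remaining 33 packets each add one t_tx.
Total = (4+34-1)·t_tx + 4·t_prop = 37·2264.15 + 4·3 = 83800 μs.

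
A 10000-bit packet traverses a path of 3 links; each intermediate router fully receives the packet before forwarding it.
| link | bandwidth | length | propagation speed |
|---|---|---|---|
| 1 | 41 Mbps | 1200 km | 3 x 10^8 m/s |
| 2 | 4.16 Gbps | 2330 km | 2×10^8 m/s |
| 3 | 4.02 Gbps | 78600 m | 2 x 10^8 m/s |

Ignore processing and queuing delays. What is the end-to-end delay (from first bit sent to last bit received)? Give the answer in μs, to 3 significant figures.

16300 μs

Transmission delays (L/R per hop): 243.902, 2.40385, 2.48756 μs; sum = 248.794 μs.
Propagation delays (d/s per hop): 4000, 11650, 393 μs; sum = 16043 μs.
End-to-end = 16300 μs.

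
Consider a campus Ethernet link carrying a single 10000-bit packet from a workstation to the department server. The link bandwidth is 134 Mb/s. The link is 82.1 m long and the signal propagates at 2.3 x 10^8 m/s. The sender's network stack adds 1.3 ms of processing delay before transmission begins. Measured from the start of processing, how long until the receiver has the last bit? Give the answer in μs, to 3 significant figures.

1370 μs

Transmission delay = L/R = 10000 / 134000000 = 74.6269 μs.
Propagation delay = d/s = 82.1 m / 2.3e+08 m/s = 0.356957 μs.
Plus processing delay 1.3 ms = 1300 μs.
Total = 1370 μs.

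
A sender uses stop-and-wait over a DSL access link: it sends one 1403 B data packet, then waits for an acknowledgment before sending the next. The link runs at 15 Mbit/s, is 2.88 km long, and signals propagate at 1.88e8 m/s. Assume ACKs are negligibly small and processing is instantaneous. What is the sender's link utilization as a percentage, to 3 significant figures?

96.1 %

t_tx = L/R = 11224/15000000 = 0.000748267 s.
t_prop = 2880/188000000 = 1.53191e-05 s; RTT = 3.06383e-05 s.
Cycle = t_tx + RTT = 0.000778905 s.
Utilization = t_tx / cycle = 0.000748267/0.000778905 = 96.1 %.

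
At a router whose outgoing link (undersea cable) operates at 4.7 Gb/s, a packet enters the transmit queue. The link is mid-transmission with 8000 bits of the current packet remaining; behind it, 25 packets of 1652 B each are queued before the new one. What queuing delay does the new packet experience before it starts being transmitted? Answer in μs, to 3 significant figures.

72.0 μs

Each queued packet: L/R = 13216/4700000000 = 2.81191 μs.
25 queued → 70.2979 μs.
Plus remaining 8000 bits of current packet: 1.70213 μs.
Queuing delay = 72.0 μs.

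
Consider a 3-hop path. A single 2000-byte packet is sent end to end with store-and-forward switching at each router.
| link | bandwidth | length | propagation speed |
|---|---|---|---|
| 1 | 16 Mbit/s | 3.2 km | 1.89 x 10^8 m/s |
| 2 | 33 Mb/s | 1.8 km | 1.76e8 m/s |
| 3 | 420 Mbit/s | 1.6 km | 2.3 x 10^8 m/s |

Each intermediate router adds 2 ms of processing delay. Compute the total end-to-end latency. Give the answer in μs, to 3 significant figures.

5560 μs

L = 2000 × 8 = 16000 bits.
Transmission delays (L/R per hop): 1000, 484.848, 38.0952 μs; sum = 1522.94 μs.
Propagation delays (d/s per hop): 16.9312, 10.2273, 6.95652 μs; sum = 34.115 μs.
Processing at 2 router(s): 2 × 2 ms = 4000 μs.
End-to-end = 5560 μs.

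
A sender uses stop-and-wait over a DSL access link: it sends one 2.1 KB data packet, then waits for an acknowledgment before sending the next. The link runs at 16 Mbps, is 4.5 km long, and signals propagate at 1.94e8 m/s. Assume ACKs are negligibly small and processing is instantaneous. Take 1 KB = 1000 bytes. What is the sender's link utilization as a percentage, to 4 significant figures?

t_tx = L/R = 16800/16000000 = 0.00105 s.
t_prop = 4500/194000000 = 2.31959e-05 s; RTT = 4.63918e-05 s.
Cycle = t_tx + RTT = 0.00109639 s.
Utilization = t_tx / cycle = 0.00105/0.00109639 = 95.77 %.

95.77 %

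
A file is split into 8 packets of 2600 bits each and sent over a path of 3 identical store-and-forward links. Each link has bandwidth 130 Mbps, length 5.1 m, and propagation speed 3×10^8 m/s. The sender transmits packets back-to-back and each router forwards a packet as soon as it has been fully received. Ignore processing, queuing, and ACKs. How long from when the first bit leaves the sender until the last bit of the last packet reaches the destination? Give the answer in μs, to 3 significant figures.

200 μs

Per-hop transmission t_tx = L/R = 2600/130000000 = 20 μs.
Per-hop propagation t_prop = 5.1/300000000 = 0.017 μs.
Pipeline fill: first packet needs 3·t_tx to clear all hops; remaining 7 packets each add one t_tx.
Total = (3+8-1)·t_tx + 3·t_prop = 10·20 + 3·0.017 = 200 μs.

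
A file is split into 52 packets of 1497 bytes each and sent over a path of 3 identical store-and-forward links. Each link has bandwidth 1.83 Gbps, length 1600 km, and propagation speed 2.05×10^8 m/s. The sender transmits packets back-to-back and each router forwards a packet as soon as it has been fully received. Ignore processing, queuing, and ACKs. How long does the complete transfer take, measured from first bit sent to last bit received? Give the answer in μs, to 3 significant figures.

23800 μs

Per-hop transmission t_tx = L/R = 11976/1830000000 = 6.54426 μs.
Per-hop propagation t_prop = 1600000/2.05e+08 = 7804.88 μs.
Pipeline fill: first packet needs 3·t_tx to clear all hops; remaining 51 packets each add one t_tx.
Total = (3+52-1)·t_tx + 3·t_prop = 54·6.54426 + 3·7804.88 = 23800 μs.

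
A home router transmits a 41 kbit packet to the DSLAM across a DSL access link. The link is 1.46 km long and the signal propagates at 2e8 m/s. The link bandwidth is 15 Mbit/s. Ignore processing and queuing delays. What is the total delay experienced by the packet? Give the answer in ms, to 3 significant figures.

L = 41000 bits.
Transmission delay = L/R = 41000 / 15000000 = 2.73333 ms.
Propagation delay = d/s = 1460 m / 200000000 m/s = 0.0073 ms.
Total = 2.74 ms.

2.74 ms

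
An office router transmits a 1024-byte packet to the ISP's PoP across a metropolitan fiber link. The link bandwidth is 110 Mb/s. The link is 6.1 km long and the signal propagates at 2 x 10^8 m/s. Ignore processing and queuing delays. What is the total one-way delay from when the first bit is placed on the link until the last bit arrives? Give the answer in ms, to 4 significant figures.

0.1050 ms

L = 1024 × 8 = 8192 bits.
Transmission delay = L/R = 8192 / 110000000 = 0.0744727 ms.
Propagation delay = d/s = 6100 m / 200000000 m/s = 0.0305 ms.
Total = 0.1050 ms.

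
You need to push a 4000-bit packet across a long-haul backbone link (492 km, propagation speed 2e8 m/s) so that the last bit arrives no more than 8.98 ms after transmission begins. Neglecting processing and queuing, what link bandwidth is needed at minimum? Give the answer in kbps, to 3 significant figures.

Propagation delay = 492000 / 200000000 = 2.46 ms.
Transmission budget = 8.98 − 2.46 = 6.52 ms.
R ≥ L / t_tx = 4000 bits / 0.00652 s = 613 kbps.

613 kbps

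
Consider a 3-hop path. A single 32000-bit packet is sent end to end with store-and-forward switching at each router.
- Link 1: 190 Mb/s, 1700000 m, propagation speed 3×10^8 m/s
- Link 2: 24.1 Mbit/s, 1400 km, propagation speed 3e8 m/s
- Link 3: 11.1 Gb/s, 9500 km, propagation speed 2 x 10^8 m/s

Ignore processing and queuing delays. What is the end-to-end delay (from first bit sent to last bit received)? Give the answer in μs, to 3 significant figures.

59300 μs

Transmission delays (L/R per hop): 168.421, 1327.8, 2.88288 μs; sum = 1499.1 μs.
Propagation delays (d/s per hop): 5666.67, 4666.67, 47500 μs; sum = 57833.3 μs.
End-to-end = 59300 μs.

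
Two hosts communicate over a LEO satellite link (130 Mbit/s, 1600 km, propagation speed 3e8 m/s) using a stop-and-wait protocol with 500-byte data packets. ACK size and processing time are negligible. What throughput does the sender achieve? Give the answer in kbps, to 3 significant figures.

t_tx = L/R = 4000/130000000 = 3.07692e-05 s.
t_prop = 1600000/300000000 = 0.00533333 s; RTT = 0.0106667 s.
Cycle = t_tx + RTT = 0.0106974 s.
Throughput = L / cycle = 4000 / 0.0106974 = 374 kbps.

374 kbps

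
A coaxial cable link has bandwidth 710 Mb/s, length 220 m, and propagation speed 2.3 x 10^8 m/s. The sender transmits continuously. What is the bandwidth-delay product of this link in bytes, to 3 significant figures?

84.9 bytes

Propagation delay = 220 / 2.3e+08 = 9.56522e-07 s.
BDP = R × t_prop = 710000000 × 9.56522e-07 = 679.13 bits.
In bytes: 679.13/8 = 84.9 bytes.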